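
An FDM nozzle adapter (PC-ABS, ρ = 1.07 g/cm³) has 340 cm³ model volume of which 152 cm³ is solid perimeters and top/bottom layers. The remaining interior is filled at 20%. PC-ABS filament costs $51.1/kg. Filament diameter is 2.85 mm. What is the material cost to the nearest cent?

Volume inside the shell = 340 − 152 = 188 cm³.
Infill volume = 0.20 × 188 = 37.6 cm³.
Total printed volume: 152 + 37.6 → 189.6 cm³.
Mass = 189.6 × 1.07, so 202.872 g.
At $51.1/kg: 202.872/1000 × 51.1 = $10.37.

$10.37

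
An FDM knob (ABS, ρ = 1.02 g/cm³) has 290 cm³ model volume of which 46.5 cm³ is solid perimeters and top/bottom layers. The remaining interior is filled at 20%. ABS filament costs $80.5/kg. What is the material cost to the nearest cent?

$7.82

Volume inside the shell = 290 − 46.5 = 243.5 cm³.
Infill deposited: 0.20 × 243.5 → 48.7 cm³.
Total extruded = 46.5 + 48.7 = 95.2 cm³.
Mass = 95.2 × 1.02, so 97.104 g.
At $80.5/kg: 97.104/1000 × 80.5 = $7.82.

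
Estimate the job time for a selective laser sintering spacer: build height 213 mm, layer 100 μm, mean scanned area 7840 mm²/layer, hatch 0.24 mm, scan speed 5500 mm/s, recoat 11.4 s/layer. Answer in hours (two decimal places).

10.26 hours

Number of layers: 213 / 0.1 → 2130 (rounded up).
Hatch length per layer = 7840 / 0.24 = 32666.7 mm.
Per-layer scan time = 32666.7 / 5500 = 5.9394 s.
Per-layer time = 5.9394 + 11.4 = 17.3394 s.
Build time = 2130 × 17.3394 = 36932.922 s = 10.26 hours.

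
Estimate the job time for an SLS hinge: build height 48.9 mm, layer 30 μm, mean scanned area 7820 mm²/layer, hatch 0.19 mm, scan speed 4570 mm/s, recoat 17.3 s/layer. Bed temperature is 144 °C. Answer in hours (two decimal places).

Number of layers: 48.9 / 0.03 → 1630 (rounded up).
Scan path per layer: 7820 / 0.19 → 41157.9 mm.
Scan time per layer = 41157.9 / 4570 = 9.0061 s.
Per-layer time = 9.0061 + 17.3 = 26.3061 s.
Build time = 1630 × 26.3061 = 42878.943 s = 11.91 hours.

11.91 hours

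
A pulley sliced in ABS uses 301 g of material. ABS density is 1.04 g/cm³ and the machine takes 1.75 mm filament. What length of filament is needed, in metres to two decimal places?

Volume = 301 g / 1.04 g·cm⁻³ = 289.4231 cm³ = 289423.1 mm³.
A = π r² = π × 0.875² = 2.4053 mm².
L = V/A = 289423.1/2.4053 = 120327.24 mm → 120.33 m.

120.33 m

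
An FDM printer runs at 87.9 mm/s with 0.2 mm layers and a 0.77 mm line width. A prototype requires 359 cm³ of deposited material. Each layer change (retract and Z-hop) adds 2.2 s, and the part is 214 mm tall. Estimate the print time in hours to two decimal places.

8.02 hours

Bead cross-section: 0.2 × 0.77 → 0.154 mm².
Total extruded path = 359000/0.154 = 2331168.8 mm.
Time extruding: 2331168.8 / 87.9 → 26520.7 s.
Layer count = ceil(214 / 0.2) = 1070.
Non-print overhead = 1070 × 2.2, so 2354 s.
Altogether 26520.7 + 2354 = 28874.7 s, i.e. 8.02 hours.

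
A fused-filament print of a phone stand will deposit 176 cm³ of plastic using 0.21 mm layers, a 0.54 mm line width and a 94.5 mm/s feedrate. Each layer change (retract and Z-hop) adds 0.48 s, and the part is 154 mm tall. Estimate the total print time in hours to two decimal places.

4.66 hours

Line area = 0.21 × 0.54 = 0.1134 mm².
Toolpath length = 176 cm³ / 0.1134 mm² = 176000 / 0.1134 = 1552028.2 mm.
Extrusion time = 1552028.2 / 94.5, so 16423.6 s.
Layers = ⌈154/0.21⌉ = 734.
Layer-change overhead: 734 × 0.48 → 352.32 s.
Total = 16423.6 + 352.32 = 16775.92 s = 4.66 hours.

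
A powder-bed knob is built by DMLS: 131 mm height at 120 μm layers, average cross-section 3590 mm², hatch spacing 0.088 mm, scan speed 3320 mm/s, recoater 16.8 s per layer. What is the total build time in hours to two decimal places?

8.82 hours

Number of layers: 131 / 0.12 → 1092 (rounded up).
Scan path per layer = 3590 / 0.088, so 40795.5 mm.
Per-layer scan time = 40795.5 / 3320, so 12.2878 s.
Layer cycle = 12.2878 + 16.8, so 29.0878 s.
Build time = 1092 × 29.0878 = 31763.8776 s = 8.82 hours.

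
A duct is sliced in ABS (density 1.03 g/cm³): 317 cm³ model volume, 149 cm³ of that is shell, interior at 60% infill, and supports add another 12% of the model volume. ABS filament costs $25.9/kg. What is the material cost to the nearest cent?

Interior volume = 317 − 149, so 168 cm³.
Infill volume: 0.60 × 168 → 100.8 cm³.
Support: 0.12 × 317 → 38.04 cm³.
Total extruded: 149 + 100.8 + 38.04 → 287.84 cm³.
Mass = 287.84 × 1.03 = 296.4752 g.
Cost = 296.4752 g / 1000 × $25.9/kg = $7.68.

$7.68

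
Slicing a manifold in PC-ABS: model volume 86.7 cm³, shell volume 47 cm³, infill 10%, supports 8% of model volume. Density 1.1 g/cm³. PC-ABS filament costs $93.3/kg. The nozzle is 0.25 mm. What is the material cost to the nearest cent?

Volume inside the shell = 86.7 − 47 = 39.7 cm³.
Infill deposited = 0.10 × 39.7 = 3.97 cm³.
Support = 0.08 × 86.7, so 6.936 cm³.
Deposited volume = 47 + 3.97 + 6.936 = 57.906 cm³.
Mass = 57.906 × 1.1 = 63.6966 g.
At $93.3/kg: 63.6966/1000 × 93.3 = $5.94.

$5.94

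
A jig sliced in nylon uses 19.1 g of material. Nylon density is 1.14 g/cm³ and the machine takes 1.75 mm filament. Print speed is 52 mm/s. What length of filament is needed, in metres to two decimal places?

Volume = 19.1 g / 1.14 g·cm⁻³ = 16.7544 cm³ = 16754.4 mm³.
Cross-section of 1.75 mm filament: π·(1.75/2)² = 2.4053 mm².
L = V/A = 16754.4/2.4053 = 6965.62 mm → 6.97 m.

6.97 m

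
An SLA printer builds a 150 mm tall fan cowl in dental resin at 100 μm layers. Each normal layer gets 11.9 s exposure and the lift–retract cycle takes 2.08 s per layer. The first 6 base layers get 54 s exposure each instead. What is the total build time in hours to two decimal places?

5.90 hours

Number of layers: 150 / 0.1 → 1500 (rounded up).
Bottom layers: 6 × (54 + 2.08) → 336.48 s.
Normal layers: 1494 × (11.9 + 2.08) → 20886.12 s.
Sum: 336.48 + 20886.12 = 21222.6 s → 5.90 hours.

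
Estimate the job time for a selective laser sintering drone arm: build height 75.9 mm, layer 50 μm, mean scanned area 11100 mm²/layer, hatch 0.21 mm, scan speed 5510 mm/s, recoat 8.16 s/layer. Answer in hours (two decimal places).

7.49 hours

Layers = ⌈75.9/0.05⌉ = 1518.
Hatch length per layer = 11100 / 0.21 = 52857.1 mm.
Laser time per layer = 52857.1 / 5510, so 9.5929 s.
Layer cycle = 9.5929 + 8.16, so 17.7529 s.
Build time = 1518 × 17.7529 = 26948.9022 s = 7.49 hours.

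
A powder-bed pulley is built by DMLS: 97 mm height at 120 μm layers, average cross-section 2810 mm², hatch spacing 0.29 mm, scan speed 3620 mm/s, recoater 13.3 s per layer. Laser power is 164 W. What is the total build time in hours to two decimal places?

Layer count = ceil(97 / 0.12) = 809.
Per-layer scan distance = 2810 / 0.29 = 9689.7 mm.
Laser time per layer = 9689.7 / 3620, so 2.6767 s.
Per-layer time = 2.6767 + 13.3, so 15.9767 s.
Build time = 809 × 15.9767 = 12925.1503 s = 3.59 hours.

3.59 hours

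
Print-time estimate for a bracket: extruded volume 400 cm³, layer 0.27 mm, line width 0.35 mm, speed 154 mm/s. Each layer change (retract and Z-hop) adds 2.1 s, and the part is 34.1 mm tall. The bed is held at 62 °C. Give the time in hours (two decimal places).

Extrusion cross-section = 0.27 × 0.35 = 0.0945 mm².
Total extruded path = 400000/0.0945 = 4232804.2 mm.
Print-move time: 4232804.2 / 154 → 27485.7 s.
Number of layers: 34.1 / 0.27 → 127 (rounded up).
Layer-change overhead = 127 × 2.1 = 266.7 s.
Altogether 27485.7 + 266.7 = 27752.4 s, i.e. 7.71 hours.

7.71 hours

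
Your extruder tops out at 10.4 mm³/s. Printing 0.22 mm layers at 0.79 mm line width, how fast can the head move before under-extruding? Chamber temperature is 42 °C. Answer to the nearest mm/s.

60 mm/s

A: 0.22 × 0.79 → 0.1738 mm².
v_max = Q/A = 10.4/0.1738 = 59.84 mm/s → 60 mm/s.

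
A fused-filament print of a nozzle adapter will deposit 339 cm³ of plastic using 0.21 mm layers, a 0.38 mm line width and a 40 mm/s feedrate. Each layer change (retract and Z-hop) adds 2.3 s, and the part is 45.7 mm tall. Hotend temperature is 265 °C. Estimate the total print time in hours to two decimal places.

29.64 hours

Bead cross-section = 0.21 × 0.38 = 0.0798 mm².
Total extruded path = 339000/0.0798 = 4248120.3 mm.
Print-move time = 4248120.3 / 40 = 106203 s.
Layer count = ceil(45.7 / 0.21) = 218.
Z-hop total = 218 × 2.3, so 501.4 s.
Total = 106203 + 501.4 = 106704.4 s = 29.64 hours.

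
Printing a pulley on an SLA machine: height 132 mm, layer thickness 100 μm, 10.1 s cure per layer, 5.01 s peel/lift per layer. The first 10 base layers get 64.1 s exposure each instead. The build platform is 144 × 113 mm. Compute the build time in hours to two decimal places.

Layer count = ceil(132 / 0.1) = 1320.
Bottom layers = 10 × (64.1 + 5.01) = 691.1 s.
Remaining layers = 1310 × (10.1 + 5.01) = 19794.1 s.
Sum: 691.1 + 19794.1 = 20485.2 s → 5.69 hours.

5.69 hours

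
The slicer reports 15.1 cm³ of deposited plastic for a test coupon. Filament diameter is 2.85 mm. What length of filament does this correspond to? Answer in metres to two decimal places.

Cross-section of 2.85 mm filament: π·(2.85/2)² = 6.3794 mm².
L = 15100 mm³ / 6.3794 mm² = 2366.99 mm, i.e. 2.37 m.

2.37 m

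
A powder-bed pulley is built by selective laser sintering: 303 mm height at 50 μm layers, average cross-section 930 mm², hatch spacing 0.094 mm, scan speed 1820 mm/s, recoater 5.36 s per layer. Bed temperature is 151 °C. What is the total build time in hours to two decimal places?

Layer count = ceil(303 / 0.05) = 6060.
Per-layer scan distance = 930 / 0.094 = 9893.6 mm.
Laser time per layer = 9893.6 / 1820 = 5.436 s.
Layer cycle = 5.436 + 5.36, so 10.796 s.
Build time = 6060 × 10.796 = 65423.76 s = 18.17 hours.

18.17 hours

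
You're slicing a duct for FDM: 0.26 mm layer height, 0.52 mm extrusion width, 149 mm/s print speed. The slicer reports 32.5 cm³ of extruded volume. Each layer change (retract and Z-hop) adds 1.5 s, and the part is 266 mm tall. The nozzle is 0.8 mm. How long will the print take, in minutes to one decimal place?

Line area = 0.26 × 0.52, so 0.1352 mm².
Total extruded path = 32500/0.1352 = 240384.6 mm.
Print-move time = 240384.6 / 149, so 1613.3 s.
Layers = ⌈266/0.26⌉ = 1024.
Layer-change overhead: 1024 × 1.5 → 1536 s.
Altogether 1613.3 + 1536 = 3149.3 s, i.e. 52.5 minutes.

52.5 minutes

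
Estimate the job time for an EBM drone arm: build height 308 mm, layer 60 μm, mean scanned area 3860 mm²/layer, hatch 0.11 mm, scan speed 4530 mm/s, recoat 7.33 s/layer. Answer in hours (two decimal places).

21.50 hours

Layer count = ceil(308 / 0.06) = 5134.
Scan path per layer = 3860 / 0.11, so 35090.9 mm.
Beam time per layer = 35090.9 / 4530 = 7.7463 s.
Time per layer = 7.7463 + 7.33, so 15.0763 s.
Total: 5134 × 15.0763 s = 77401.7242 s → 21.50 hours.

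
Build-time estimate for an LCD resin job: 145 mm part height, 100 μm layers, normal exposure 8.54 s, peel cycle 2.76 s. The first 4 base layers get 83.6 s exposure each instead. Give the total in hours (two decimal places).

4.63 hours

Layers = ⌈145/0.1⌉ = 1450.
Burn-in layers = 4 × (83.6 + 2.76), so 345.44 s.
Regular layers = 1446 × (8.54 + 2.76), so 16339.8 s.
Total = 345.44 + 16339.8 = 16685.24 s = 4.63 hours.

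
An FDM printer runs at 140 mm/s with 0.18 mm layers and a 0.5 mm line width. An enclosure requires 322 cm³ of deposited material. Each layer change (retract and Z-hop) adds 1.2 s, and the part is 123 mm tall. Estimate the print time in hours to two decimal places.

7.33 hours

Extrusion cross-section = 0.18 × 0.5, so 0.09 mm².
Path length: 322000 mm³ / 0.09 mm² → 3577777.8 mm.
Print-move time = 3577777.8 / 140 = 25555.6 s.
Layer count = ceil(123 / 0.18) = 684.
Non-print overhead: 684 × 1.2 → 820.8 s.
Altogether 25555.6 + 820.8 = 26376.4 s, i.e. 7.33 hours.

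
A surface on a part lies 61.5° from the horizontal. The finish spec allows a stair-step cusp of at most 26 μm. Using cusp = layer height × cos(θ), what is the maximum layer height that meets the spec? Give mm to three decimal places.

0.054 mm

cos(61.5°) = 0.4772; t_max = 0.026/0.4772 = 0.054 mm.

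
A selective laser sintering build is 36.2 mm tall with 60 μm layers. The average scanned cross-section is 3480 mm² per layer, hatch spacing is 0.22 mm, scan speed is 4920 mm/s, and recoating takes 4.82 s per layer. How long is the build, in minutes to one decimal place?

Number of layers: 36.2 / 0.06 → 604 (rounded up).
Hatch length per layer = 3480 / 0.22, so 15818.2 mm.
Laser time per layer: 15818.2 / 4920 → 3.2151 s.
Per-layer time = 3.2151 + 4.82 = 8.0351 s.
Build time = 604 × 8.0351 = 4853.2004 s = 80.9 minutes.

80.9 minutes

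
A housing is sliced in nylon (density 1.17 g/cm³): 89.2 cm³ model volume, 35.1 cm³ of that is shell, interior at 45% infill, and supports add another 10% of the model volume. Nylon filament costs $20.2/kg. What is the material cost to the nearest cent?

Interior volume: 89.2 − 35.1 → 54.1 cm³.
Infill volume = 0.45 × 54.1, so 24.345 cm³.
Support = 0.10 × 89.2, so 8.92 cm³.
Deposited volume: 35.1 + 24.345 + 8.92 → 68.365 cm³.
Mass = 68.365 × 1.17, so 79.98705 g.
Cost = 79.98705 g / 1000 × $20.2/kg = $1.62.

$1.62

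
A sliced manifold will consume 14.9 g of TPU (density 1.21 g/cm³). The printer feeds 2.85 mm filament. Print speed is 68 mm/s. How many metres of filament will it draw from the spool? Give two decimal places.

Extruded volume: 14.9/1.21 = 12.314 cm³ (12314 mm³).
A = π r² = π × 1.425² = 6.3794 mm².
L = V/A = 12314/6.3794 = 1930.28 mm → 1.93 m.

1.93 m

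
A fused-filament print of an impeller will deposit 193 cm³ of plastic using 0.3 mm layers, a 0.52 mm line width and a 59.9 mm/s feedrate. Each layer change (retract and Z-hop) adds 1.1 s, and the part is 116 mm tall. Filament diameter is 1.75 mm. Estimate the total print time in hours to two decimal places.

Bead cross-section: 0.3 × 0.52 → 0.156 mm².
Toolpath length = 193 cm³ / 0.156 mm² = 193000 / 0.156 = 1237179.5 mm.
Extrusion time = 1237179.5 / 59.9, so 20654.1 s.
Layer count = ceil(116 / 0.3) = 387.
Z-hop total: 387 × 1.1 → 425.7 s.
Altogether 20654.1 + 425.7 = 21079.8 s, i.e. 5.86 hours.

5.86 hours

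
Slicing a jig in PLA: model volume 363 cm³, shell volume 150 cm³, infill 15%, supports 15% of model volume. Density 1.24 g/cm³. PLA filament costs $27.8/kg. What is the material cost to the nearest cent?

Infill region: 363 − 150 → 213 cm³.
Infill volume = 0.15 × 213 = 31.95 cm³.
Support = 0.15 × 363, so 54.45 cm³.
Total printed volume: 150 + 31.95 + 54.45 → 236.4 cm³.
Mass: 236.4 × 1.24 → 293.136 g.
At $27.8/kg: 293.136/1000 × 27.8 = $8.15.

$8.15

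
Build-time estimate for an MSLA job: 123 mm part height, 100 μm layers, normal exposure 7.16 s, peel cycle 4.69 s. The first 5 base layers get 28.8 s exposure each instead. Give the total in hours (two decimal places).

4.08 hours

Layers = ⌈123/0.1⌉ = 1230.
Base layers: 5 × (28.8 + 4.69) → 167.45 s.
Normal layers: 1225 × (7.16 + 4.69) → 14516.25 s.
Total = 167.45 + 14516.25 = 14683.7 s = 4.08 hours.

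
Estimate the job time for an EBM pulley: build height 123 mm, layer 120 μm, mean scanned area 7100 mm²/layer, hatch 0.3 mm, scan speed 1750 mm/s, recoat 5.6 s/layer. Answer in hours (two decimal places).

5.44 hours

Number of layers: 123 / 0.12 → 1025 (rounded up).
Per-layer scan distance = 7100 / 0.3, so 23666.7 mm.
Per-layer scan time = 23666.7 / 1750 = 13.5238 s.
Time per layer = 13.5238 + 5.6 = 19.1238 s.
1025 layers × 19.1238 s/layer = 19601.895 s, i.e. 5.44 hours.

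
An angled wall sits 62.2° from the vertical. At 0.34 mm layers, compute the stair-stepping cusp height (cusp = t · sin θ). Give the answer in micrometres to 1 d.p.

Cusp = layer height × sin(62.2°) = 0.34 × 0.8846 = 0.300764 mm = 300.8 μm.

300.8 μm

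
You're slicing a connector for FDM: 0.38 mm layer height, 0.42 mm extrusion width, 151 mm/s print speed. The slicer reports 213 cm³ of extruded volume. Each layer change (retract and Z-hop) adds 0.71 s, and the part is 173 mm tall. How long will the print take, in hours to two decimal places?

Bead cross-section = 0.38 × 0.42 = 0.1596 mm².
Total extruded path = 213000/0.1596 = 1334586.5 mm.
Time extruding = 1334586.5 / 151 = 8838.3 s.
Layer count = ceil(173 / 0.38) = 456.
Non-print overhead = 456 × 0.71 = 323.76 s.
Total = 8838.3 + 323.76 = 9162.06 s = 2.55 hours.

2.55 hours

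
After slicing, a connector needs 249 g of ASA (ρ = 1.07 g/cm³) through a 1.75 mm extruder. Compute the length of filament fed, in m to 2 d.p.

Volume = 249 g / 1.07 g·cm⁻³ = 232.7103 cm³ = 232710.3 mm³.
A = π r² = π × 0.875² = 2.4053 mm².
Length = 232710.3 / 2.4053 = 96748.97 mm = 96.75 m.

96.75 m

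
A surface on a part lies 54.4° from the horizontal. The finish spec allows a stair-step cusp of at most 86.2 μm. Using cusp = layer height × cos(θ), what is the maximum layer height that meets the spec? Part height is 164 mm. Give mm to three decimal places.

0.148 mm

cos(54.4°) = 0.5821; t_max = 0.0862/0.5821 = 0.148 mm.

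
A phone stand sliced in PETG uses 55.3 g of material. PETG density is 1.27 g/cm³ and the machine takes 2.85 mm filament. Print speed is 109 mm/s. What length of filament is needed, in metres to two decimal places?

6.83 m

Volume = 55.3 g / 1.27 g·cm⁻³ = 43.5433 cm³ = 43543.3 mm³.
Cross-section of 2.85 mm filament: π·(2.85/2)² = 6.3794 mm².
L = V/A = 43543.3/6.3794 = 6825.61 mm → 6.83 m.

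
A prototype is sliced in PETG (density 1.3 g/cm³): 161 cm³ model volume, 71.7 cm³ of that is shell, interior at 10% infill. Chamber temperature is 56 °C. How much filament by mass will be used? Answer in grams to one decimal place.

Infill region = 161 − 71.7, so 89.3 cm³.
Infill deposited = 0.10 × 89.3 = 8.93 cm³.
Deposited volume: 71.7 + 8.93 → 80.63 cm³.
Mass = 80.63 × 1.3 = 104.819 g.

104.8 g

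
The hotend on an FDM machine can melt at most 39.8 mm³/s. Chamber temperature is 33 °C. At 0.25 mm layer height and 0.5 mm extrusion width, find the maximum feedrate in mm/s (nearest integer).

Bead cross-section: 0.25 × 0.5 → 0.125 mm².
v_max = Q/A = 39.8/0.125 = 318.40 mm/s → 318 mm/s.

318 mm/s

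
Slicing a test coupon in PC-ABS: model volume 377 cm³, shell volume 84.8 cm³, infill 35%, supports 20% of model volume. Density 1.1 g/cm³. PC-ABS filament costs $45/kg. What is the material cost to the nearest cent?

Infill region = 377 − 84.8 = 292.2 cm³.
Infill deposited: 0.35 × 292.2 → 102.27 cm³.
Support = 0.20 × 377 = 75.4 cm³.
Total extruded = 84.8 + 102.27 + 75.4, so 262.47 cm³.
Mass = 262.47 × 1.1, so 288.717 g.
Cost = 288.717 g / 1000 × $45/kg = $12.99.

$12.99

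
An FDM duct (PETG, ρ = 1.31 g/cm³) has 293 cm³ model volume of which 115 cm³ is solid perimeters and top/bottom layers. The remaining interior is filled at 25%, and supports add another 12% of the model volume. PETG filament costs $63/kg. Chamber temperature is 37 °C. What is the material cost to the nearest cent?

Interior volume: 293 − 115 → 178 cm³.
Deposited infill = 0.25 × 178, so 44.5 cm³.
Support = 0.12 × 293, so 35.16 cm³.
Total printed volume = 115 + 44.5 + 35.16 = 194.66 cm³.
Mass = 194.66 × 1.31, so 255.0046 g.
At $63/kg: 255.0046/1000 × 63 = $16.07.

$16.07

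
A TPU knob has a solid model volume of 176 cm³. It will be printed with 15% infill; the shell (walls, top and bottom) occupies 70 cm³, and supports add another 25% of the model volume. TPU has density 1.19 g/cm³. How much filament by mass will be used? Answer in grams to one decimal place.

154.6 g

Volume inside the shell = 176 − 70, so 106 cm³.
Infill volume = 0.15 × 106 = 15.9 cm³.
Support: 0.25 × 176 → 44 cm³.
Deposited volume: 70 + 15.9 + 44 → 129.9 cm³.
Mass = 129.9 × 1.19 = 154.581 g.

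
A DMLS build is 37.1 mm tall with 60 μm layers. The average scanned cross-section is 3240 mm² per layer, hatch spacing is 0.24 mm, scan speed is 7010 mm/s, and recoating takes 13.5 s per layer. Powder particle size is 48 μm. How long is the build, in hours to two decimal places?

Number of layers: 37.1 / 0.06 → 619 (rounded up).
Scan path per layer = 3240 / 0.24 = 13500 mm.
Scan time per layer = 13500 / 7010 = 1.9258 s.
Layer cycle: 1.9258 + 13.5 → 15.4258 s.
Build time = 619 × 15.4258 = 9548.5702 s = 2.65 hours.

2.65 hours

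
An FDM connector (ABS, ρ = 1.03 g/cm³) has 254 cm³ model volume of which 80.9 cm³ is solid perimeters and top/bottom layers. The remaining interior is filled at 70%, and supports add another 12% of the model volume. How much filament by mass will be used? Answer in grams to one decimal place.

239.5 g

Infill region = 254 − 80.9, so 173.1 cm³.
Infill volume = 0.70 × 173.1 = 121.17 cm³.
Support = 0.12 × 254 = 30.48 cm³.
Total printed volume: 80.9 + 121.17 + 30.48 → 232.55 cm³.
Mass = 232.55 × 1.03 = 239.5265 g.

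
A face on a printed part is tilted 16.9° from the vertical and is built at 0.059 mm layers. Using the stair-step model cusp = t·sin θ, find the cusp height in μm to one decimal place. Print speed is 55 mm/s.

17.2 μm

h_c = t·sin θ = 0.059 × 0.2907 = 0.017151 mm (17.2 μm).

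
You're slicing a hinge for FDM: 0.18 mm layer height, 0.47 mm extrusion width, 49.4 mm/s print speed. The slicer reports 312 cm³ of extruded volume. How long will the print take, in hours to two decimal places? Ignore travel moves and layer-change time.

20.74 hours

Extrusion cross-section: 0.18 × 0.47 → 0.0846 mm².
Total extruded path = 312000/0.0846 = 3687943.3 mm.
Time extruding = 3687943.3 / 49.4 = 74654.7 s.
That's 74654.7 s → 20.74 hours.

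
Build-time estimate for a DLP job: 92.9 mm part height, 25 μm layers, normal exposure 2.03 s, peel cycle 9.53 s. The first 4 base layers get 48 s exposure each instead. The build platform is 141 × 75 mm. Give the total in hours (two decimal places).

11.98 hours

Layer count = ceil(92.9 / 0.025) = 3716.
Bottom layers: 4 × (48 + 9.53) → 230.12 s.
Regular layers = 3712 × (2.03 + 9.53), so 42910.72 s.
Total = 230.12 + 42910.72 = 43140.84 s = 11.98 hours.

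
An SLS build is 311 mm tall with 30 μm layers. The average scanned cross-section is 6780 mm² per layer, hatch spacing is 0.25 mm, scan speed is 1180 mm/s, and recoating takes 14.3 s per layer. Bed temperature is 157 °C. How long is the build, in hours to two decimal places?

Number of layers: 311 / 0.03 → 10367 (rounded up).
Per-layer scan distance: 6780 / 0.25 → 27120 mm.
Per-layer scan time = 27120 / 1180, so 22.9831 s.
Per-layer time: 22.9831 + 14.3 → 37.2831 s.
10367 layers × 37.2831 s/layer = 386513.8977 s, i.e. 107.36 hours.

107.36 hours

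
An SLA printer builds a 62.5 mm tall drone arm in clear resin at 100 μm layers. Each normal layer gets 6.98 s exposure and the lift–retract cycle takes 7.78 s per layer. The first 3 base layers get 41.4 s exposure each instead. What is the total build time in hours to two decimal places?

Number of layers: 62.5 / 0.1 → 625 (rounded up).
Bottom layers = 3 × (41.4 + 7.78), so 147.54 s.
Remaining layers: 622 × (6.98 + 7.78) → 9180.72 s.
Total = 147.54 + 9180.72 = 9328.26 s = 2.59 hours.

2.59 hours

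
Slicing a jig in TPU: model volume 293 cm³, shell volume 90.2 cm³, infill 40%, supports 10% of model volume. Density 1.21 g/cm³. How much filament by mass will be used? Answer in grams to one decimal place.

242.8 g

Interior volume = 293 − 90.2 = 202.8 cm³.
Infill deposited = 0.40 × 202.8 = 81.12 cm³.
Support: 0.10 × 293 → 29.3 cm³.
Total printed volume = 90.2 + 81.12 + 29.3 = 200.62 cm³.
Mass = 200.62 × 1.21, so 242.7502 g.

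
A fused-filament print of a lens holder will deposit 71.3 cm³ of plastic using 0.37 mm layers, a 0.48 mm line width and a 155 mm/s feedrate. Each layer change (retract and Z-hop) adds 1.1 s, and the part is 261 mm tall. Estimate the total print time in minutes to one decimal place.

56.1 minutes

Bead cross-section = 0.37 × 0.48, so 0.1776 mm².
Total extruded path = 71300/0.1776 = 401464 mm.
Print-move time = 401464 / 155 = 2590.1 s.
Layer count = ceil(261 / 0.37) = 706.
Z-hop total = 706 × 1.1 = 776.6 s.
Altogether 2590.1 + 776.6 = 3366.7 s, i.e. 56.1 minutes.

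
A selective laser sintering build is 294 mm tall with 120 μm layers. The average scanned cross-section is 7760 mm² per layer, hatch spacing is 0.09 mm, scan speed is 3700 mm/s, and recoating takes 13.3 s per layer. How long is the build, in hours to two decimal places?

24.91 hours

Layer count = ceil(294 / 0.12) = 2450.
Per-layer scan distance = 7760 / 0.09, so 86222.2 mm.
Scan time per layer: 86222.2 / 3700 → 23.3033 s.
Per-layer time = 23.3033 + 13.3 = 36.6033 s.
Total: 2450 × 36.6033 s = 89678.085 s → 24.91 hours.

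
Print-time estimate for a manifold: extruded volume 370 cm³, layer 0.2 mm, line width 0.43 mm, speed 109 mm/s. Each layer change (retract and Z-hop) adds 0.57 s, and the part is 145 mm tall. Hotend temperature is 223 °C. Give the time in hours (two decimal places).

11.08 hours

Extrusion cross-section = 0.2 × 0.43 = 0.086 mm².
Path length: 370000 mm³ / 0.086 mm² → 4302325.6 mm.
Extrusion time = 4302325.6 / 109, so 39470.9 s.
Number of layers: 145 / 0.2 → 725 (rounded up).
Non-print overhead: 725 × 0.57 → 413.25 s.
Total = 39470.9 + 413.25 = 39884.15 s = 11.08 hours.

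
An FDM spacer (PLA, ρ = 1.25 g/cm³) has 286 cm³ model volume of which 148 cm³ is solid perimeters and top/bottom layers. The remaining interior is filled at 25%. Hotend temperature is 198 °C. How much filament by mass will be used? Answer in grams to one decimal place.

Infill region = 286 − 148 = 138 cm³.
Infill volume = 0.25 × 138, so 34.5 cm³.
Total extruded = 148 + 34.5 = 182.5 cm³.
Mass: 182.5 × 1.25 → 228.125 g.

228.1 g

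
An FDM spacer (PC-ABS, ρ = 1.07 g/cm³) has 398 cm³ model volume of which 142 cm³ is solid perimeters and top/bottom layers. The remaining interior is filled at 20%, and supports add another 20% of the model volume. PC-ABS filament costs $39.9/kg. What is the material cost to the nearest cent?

$11.65

Infill region: 398 − 142 → 256 cm³.
Deposited infill = 0.20 × 256 = 51.2 cm³.
Support = 0.20 × 398, so 79.6 cm³.
Total extruded: 142 + 51.2 + 79.6 → 272.8 cm³.
Mass: 272.8 × 1.07 → 291.896 g.
Cost = 291.896 g / 1000 × $39.9/kg = $11.65.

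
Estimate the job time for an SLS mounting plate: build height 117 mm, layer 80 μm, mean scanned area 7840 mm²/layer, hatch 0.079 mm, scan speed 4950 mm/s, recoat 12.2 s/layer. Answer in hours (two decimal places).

Number of layers: 117 / 0.08 → 1463 (rounded up).
Scan path per layer = 7840 / 0.079 = 99240.5 mm.
Scan time per layer = 99240.5 / 4950, so 20.0486 s.
Time per layer = 20.0486 + 12.2 = 32.2486 s.
Build time = 1463 × 32.2486 = 47179.7018 s = 13.11 hours.

13.11 hours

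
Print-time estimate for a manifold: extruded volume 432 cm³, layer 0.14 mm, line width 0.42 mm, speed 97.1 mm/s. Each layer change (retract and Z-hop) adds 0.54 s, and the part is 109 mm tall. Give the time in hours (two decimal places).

21.13 hours

Line area = 0.14 × 0.42 = 0.0588 mm².
Path length: 432000 mm³ / 0.0588 mm² → 7346938.8 mm.
Print-move time = 7346938.8 / 97.1, so 75663.6 s.
Layer count = ceil(109 / 0.14) = 779.
Layer-change overhead: 779 × 0.54 → 420.66 s.
Total = 75663.6 + 420.66 = 76084.26 s = 21.13 hours.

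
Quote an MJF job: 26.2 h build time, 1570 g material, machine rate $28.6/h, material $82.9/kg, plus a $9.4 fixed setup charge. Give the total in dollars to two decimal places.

Machine cost = 28.6 × 26.2 = $749.32.
Material charge: 82.9 × 1570/1000 → $130.153.
Adding setup: 749.32 + 130.153 + 9.4 → 888.873 ≈ $888.87.

$888.87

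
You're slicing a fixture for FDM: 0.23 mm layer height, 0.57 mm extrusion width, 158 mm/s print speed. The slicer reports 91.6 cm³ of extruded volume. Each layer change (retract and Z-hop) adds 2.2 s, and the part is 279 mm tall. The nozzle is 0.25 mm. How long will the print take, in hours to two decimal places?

1.97 hours

Line area = 0.23 × 0.57, so 0.1311 mm².
Path length: 91600 mm³ / 0.1311 mm² → 698703.3 mm.
Print-move time = 698703.3 / 158, so 4422.2 s.
Layers = ⌈279/0.23⌉ = 1214.
Z-hop total = 1214 × 2.2 = 2670.8 s.
Total = 4422.2 + 2670.8 = 7093 s = 1.97 hours.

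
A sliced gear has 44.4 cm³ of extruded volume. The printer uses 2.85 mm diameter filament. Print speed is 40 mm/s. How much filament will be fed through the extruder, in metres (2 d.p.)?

6.96 m

A = π r² = π × 1.425² = 6.3794 mm².
L = 44400 mm³ / 6.3794 mm² = 6959.9 mm, i.e. 6.96 m.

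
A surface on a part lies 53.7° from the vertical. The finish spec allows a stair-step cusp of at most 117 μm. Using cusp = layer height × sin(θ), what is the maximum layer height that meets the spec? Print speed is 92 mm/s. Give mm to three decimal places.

sin(53.7°) = 0.8059; t_max = 0.117/0.8059 = 0.145 mm.

0.145 mm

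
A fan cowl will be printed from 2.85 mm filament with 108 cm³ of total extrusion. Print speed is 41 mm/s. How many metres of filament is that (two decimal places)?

A = π r² = π × 1.425² = 6.3794 mm².
L = 108000 mm³ / 6.3794 mm² = 16929.49 mm, i.e. 16.93 m.

16.93 m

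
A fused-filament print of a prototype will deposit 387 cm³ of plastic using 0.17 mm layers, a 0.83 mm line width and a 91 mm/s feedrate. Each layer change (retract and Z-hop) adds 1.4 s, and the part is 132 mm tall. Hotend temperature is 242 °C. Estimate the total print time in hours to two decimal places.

Bead cross-section = 0.17 × 0.83 = 0.1411 mm².
Total extruded path = 387000/0.1411 = 2742735.6 mm.
Time extruding = 2742735.6 / 91, so 30140 s.
Number of layers: 132 / 0.17 → 777 (rounded up).
Z-hop total: 777 × 1.4 → 1087.8 s.
Altogether 30140 + 1087.8 = 31227.8 s, i.e. 8.67 hours.

8.67 hours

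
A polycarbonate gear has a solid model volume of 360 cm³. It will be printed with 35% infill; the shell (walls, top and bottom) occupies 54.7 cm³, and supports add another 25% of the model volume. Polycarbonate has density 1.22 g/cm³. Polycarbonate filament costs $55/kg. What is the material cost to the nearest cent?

$16.88

Infill region = 360 − 54.7 = 305.3 cm³.
Infill deposited = 0.35 × 305.3, so 106.855 cm³.
Support = 0.25 × 360 = 90 cm³.
Deposited volume = 54.7 + 106.855 + 90 = 251.555 cm³.
Mass: 251.555 × 1.22 → 306.8971 g.
At $55/kg: 306.8971/1000 × 55 = $16.88.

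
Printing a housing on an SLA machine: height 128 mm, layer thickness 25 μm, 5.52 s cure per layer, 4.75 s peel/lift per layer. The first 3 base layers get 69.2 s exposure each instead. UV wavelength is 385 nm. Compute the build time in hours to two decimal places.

14.66 hours

Layer count = ceil(128 / 0.025) = 5120.
Bottom layers = 3 × (69.2 + 4.75) = 221.85 s.
Regular layers = 5117 × (5.52 + 4.75), so 52551.59 s.
Sum: 221.85 + 52551.59 = 52773.44 s → 14.66 hours.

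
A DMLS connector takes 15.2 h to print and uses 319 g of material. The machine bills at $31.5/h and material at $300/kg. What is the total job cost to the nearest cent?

$574.50

Machine cost = 31.5 × 15.2, so $478.80.
Material cost = 300 × 319/1000, so $95.70.
Total = 478.80 + 95.70 = $574.50.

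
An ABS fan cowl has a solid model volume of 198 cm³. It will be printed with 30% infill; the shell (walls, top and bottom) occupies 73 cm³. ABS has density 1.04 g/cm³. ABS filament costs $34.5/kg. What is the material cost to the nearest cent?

Interior volume: 198 − 73 → 125 cm³.
Infill deposited = 0.30 × 125, so 37.5 cm³.
Deposited volume = 73 + 37.5 = 110.5 cm³.
Mass = 110.5 × 1.04, so 114.92 g.
At $34.5/kg: 114.92/1000 × 34.5 = $3.96.

$3.96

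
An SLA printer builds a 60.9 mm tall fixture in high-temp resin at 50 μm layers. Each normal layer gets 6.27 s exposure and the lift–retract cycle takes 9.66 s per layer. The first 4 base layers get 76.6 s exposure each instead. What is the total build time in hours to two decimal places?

5.47 hours

Layers = ⌈60.9/0.05⌉ = 1218.
Burn-in layers: 4 × (76.6 + 9.66) → 345.04 s.
Normal layers = 1214 × (6.27 + 9.66), so 19339.02 s.
Total = 345.04 + 19339.02 = 19684.06 s = 5.47 hours.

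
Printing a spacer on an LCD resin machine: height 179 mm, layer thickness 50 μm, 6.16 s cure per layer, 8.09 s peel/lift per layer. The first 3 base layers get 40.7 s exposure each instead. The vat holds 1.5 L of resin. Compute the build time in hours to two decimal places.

Number of layers: 179 / 0.05 → 3580 (rounded up).
Bottom layers = 3 × (40.7 + 8.09), so 146.37 s.
Normal layers = 3577 × (6.16 + 8.09), so 50972.25 s.
Total = 146.37 + 50972.25 = 51118.62 s = 14.20 hours.

14.20 hours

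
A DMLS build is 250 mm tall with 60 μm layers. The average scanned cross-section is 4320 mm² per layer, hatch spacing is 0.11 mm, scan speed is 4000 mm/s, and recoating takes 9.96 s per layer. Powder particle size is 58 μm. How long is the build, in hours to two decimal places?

Layers = ⌈250/0.06⌉ = 4167.
Per-layer scan distance: 4320 / 0.11 → 39272.7 mm.
Per-layer scan time = 39272.7 / 4000 = 9.8182 s.
Per-layer time = 9.8182 + 9.96 = 19.7782 s.
Build time = 4167 × 19.7782 = 82415.7594 s = 22.89 hours.

22.89 hours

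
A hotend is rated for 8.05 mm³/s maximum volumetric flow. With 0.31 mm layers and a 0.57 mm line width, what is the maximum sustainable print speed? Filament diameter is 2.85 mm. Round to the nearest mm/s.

A = 0.31 × 0.57, so 0.1767 mm².
v_max = Q/A = 8.05/0.1767 = 45.56 mm/s → 46 mm/s.

46 mm/s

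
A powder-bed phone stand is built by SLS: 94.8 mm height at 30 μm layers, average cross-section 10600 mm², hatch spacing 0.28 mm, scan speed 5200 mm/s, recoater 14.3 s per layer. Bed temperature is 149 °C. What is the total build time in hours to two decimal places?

18.94 hours

Layers = ⌈94.8/0.03⌉ = 3160.
Hatch length per layer = 10600 / 0.28, so 37857.1 mm.
Scan time per layer = 37857.1 / 5200 = 7.2802 s.
Per-layer time = 7.2802 + 14.3, so 21.5802 s.
Total: 3160 × 21.5802 s = 68193.432 s → 18.94 hours.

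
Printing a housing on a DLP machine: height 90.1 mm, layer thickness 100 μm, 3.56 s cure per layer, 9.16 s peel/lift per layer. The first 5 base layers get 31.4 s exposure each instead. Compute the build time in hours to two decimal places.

Layer count = ceil(90.1 / 0.1) = 901.
Base layers = 5 × (31.4 + 9.16), so 202.8 s.
Normal layers = 896 × (3.56 + 9.16), so 11397.12 s.
Sum: 202.8 + 11397.12 = 11599.92 s → 3.22 hours.

3.22 hours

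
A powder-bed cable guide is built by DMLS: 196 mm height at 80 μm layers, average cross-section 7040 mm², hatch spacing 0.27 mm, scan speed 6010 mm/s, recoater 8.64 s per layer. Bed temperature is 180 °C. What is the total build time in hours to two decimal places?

8.83 hours

Number of layers: 196 / 0.08 → 2450 (rounded up).
Scan path per layer: 7040 / 0.27 → 26074.1 mm.
Scan time per layer: 26074.1 / 6010 → 4.3385 s.
Time per layer = 4.3385 + 8.64 = 12.9785 s.
Build time = 2450 × 12.9785 = 31797.325 s = 8.83 hours.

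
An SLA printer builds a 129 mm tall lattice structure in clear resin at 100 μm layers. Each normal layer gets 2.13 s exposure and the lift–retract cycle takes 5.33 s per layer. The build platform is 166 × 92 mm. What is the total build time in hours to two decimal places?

2.67 hours

Layers = ⌈129/0.1⌉ = 1290.
Each layer takes = 2.13 + 5.33 = 7.46 s.
Build time: 1290 × 7.46 s = 9623.4 s, i.e. 2.67 hours.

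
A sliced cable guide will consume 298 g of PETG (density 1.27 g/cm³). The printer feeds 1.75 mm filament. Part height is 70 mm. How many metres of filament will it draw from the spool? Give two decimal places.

97.55 m

Volume = 298 g / 1.27 g·cm⁻³ = 234.6457 cm³ = 234645.7 mm³.
Cross-section of 1.75 mm filament: π·(1.75/2)² = 2.4053 mm².
Length = 234645.7 / 2.4053 = 97553.61 mm = 97.55 m.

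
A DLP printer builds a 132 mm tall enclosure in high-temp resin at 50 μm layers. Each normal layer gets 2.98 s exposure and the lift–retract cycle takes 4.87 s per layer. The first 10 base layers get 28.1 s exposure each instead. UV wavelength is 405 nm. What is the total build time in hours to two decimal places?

Number of layers: 132 / 0.05 → 2640 (rounded up).
Base layers = 10 × (28.1 + 4.87), so 329.7 s.
Normal layers = 2630 × (2.98 + 4.87) = 20645.5 s.
Total = 329.7 + 20645.5 = 20975.2 s = 5.83 hours.

5.83 hours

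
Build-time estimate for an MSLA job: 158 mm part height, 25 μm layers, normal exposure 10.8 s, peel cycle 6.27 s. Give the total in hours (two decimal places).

Number of layers: 158 / 0.025 → 6320 (rounded up).
Each layer takes = 10.8 + 6.27, so 17.07 s.
Total = 6320 × 17.07 = 107882.4 s = 29.97 hours.

29.97 hours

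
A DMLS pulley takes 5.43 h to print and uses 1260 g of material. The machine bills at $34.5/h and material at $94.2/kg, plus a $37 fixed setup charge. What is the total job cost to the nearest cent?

Machine-time cost: 34.5 × 5.43 → $187.335.
Feedstock cost = 94.2 × 1260/1000 = $118.692.
Total = 187.335 + 118.692 + 37 = 343.027 ≈ $343.03.

$343.03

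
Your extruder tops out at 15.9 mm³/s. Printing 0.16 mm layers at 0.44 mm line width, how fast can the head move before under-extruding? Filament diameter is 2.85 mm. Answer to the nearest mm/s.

226 mm/s

Bead cross-section: 0.16 × 0.44 → 0.0704 mm².
Max speed = 15.9 / 0.0704 = 225.85 ≈ 226 mm/s.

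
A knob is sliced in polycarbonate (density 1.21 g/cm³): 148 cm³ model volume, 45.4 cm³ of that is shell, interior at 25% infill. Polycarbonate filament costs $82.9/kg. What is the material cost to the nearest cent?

$7.13

Interior volume = 148 − 45.4, so 102.6 cm³.
Infill deposited = 0.25 × 102.6 = 25.65 cm³.
Total printed volume = 45.4 + 25.65 = 71.05 cm³.
Mass: 71.05 × 1.21 → 85.9705 g.
At $82.9/kg: 85.9705/1000 × 82.9 = $7.13.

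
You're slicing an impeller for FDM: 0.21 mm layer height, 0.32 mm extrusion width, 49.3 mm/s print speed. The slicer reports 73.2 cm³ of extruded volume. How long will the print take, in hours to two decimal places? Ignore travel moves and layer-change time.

Line area: 0.21 × 0.32 → 0.0672 mm².
Toolpath length = 73.2 cm³ / 0.0672 mm² = 73200 / 0.0672 = 1089285.7 mm.
Extrusion time: 1089285.7 / 49.3 → 22095 s.
In the requested units: 22095 s = 6.14 hours.

6.14 hours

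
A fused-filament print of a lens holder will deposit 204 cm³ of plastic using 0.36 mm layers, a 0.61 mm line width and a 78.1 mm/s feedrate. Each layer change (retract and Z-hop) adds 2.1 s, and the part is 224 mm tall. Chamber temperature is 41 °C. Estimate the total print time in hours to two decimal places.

Line area: 0.36 × 0.61 → 0.2196 mm².
Total extruded path = 204000/0.2196 = 928961.7 mm.
Extrusion time: 928961.7 / 78.1 → 11894.5 s.
Layers = ⌈224/0.36⌉ = 623.
Z-hop total = 623 × 2.1 = 1308.3 s.
Total = 11894.5 + 1308.3 = 13202.8 s = 3.67 hours.

3.67 hours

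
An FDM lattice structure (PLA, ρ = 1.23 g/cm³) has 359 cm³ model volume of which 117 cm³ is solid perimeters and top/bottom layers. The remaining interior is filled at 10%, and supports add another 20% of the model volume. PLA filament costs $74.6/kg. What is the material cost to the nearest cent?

$19.54

Infill region = 359 − 117, so 242 cm³.
Deposited infill = 0.10 × 242 = 24.2 cm³.
Support = 0.20 × 359 = 71.8 cm³.
Total extruded = 117 + 24.2 + 71.8, so 213 cm³.
Mass = 213 × 1.23, so 261.99 g.
At $74.6/kg: 261.99/1000 × 74.6 = $19.54.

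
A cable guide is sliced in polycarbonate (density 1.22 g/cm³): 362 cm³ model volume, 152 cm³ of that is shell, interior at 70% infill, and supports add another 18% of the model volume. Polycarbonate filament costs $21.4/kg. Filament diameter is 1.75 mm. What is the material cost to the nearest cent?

$9.51

Infill region = 362 − 152 = 210 cm³.
Deposited infill = 0.70 × 210, so 147 cm³.
Support = 0.18 × 362 = 65.16 cm³.
Deposited volume = 152 + 147 + 65.16 = 364.16 cm³.
Mass = 364.16 × 1.22 = 444.2752 g.
Cost = 444.2752 g / 1000 × $21.4/kg = $9.51.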